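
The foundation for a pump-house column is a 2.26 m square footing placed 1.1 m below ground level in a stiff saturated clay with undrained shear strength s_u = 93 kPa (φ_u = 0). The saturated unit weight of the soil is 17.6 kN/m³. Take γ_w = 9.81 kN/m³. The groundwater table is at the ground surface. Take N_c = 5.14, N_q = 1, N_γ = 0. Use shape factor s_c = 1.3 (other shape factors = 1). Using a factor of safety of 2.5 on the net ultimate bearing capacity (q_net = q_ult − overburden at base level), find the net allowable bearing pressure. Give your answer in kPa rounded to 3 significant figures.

q_all(net) ≈ 249 kPa

Water table at ground surface, so effective unit weight γ' = 17.6 − 9.81 = 7.79 kN/m³ is used throughout; overburden q = 7.79 × 1.1 = 8.569 kPa.
Cohesion term c·N_c·s_c = 93 × 5.14 × 1.3 = 621.43 kPa; surcharge term q·N_q = 8.569 × 1 = 8.569 kPa.
q_ult = 621.43 + 8.569 = 630 kPa.
q_net = 630 − 8.569 = 621.43 kPa.
q_all(net) = 621.43 / 2.5 = 248.57 kPa.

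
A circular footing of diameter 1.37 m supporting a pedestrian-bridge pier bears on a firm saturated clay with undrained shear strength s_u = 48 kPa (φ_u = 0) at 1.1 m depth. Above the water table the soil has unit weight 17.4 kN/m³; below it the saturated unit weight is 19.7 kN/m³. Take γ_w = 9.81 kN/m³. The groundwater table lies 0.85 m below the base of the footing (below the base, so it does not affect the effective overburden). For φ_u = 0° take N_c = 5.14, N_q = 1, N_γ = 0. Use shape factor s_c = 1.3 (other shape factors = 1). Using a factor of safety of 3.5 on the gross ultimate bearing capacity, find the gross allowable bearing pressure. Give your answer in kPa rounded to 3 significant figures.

Overburden at base level: q = 17.4 × 1.1 = 19.14 kPa.
Cohesion term c·N_c·s_c = 48 × 5.14 × 1.3 = 320.74 kPa; surcharge term q·N_q = 19.14 × 1 = 19.14 kPa.
q_ult = 320.74 + 19.14 = 339.88 kPa.
q_all = 339.88 / 3.5 = 97.107 kPa.

q_all ≈ 97.1 kPa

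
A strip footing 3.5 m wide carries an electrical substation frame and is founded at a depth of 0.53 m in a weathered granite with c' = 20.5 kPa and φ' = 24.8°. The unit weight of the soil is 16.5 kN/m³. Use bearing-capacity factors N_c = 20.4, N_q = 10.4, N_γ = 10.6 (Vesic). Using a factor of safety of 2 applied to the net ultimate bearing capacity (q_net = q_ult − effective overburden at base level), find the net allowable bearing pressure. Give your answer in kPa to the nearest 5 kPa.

q_all(net) ≈ 405 kPa

q = γ·D_f = 16.5 × 0.53 = 8.745 kPa.
c·N_c = 20.5 × 20.4 = 418.2 kPa
q·N_q = 8.745 × 10.4 = 90.948 kPa
0.5·γ·B·N_γ = 0.5 × 16.5 × 3.5 × 10.6 = 306.07 kPa
q_ult = 418.2 + 90.948 + 306.07 = 815.22 kPa.
Net ultimate: q_net = 815.22 − 8.745 = 806.48 kPa.
q_all(net) = 806.48 / 2 = 403.24 kPa.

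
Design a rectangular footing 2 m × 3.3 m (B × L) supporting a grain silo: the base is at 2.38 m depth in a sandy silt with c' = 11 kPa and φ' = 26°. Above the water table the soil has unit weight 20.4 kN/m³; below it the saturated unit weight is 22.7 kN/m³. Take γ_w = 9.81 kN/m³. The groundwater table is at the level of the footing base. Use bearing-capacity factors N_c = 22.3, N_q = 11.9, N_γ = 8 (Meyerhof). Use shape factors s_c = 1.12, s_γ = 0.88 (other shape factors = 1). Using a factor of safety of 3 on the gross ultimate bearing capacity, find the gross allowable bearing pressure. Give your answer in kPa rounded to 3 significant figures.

Overburden at base level: q = 20.4 × 2.38 = 48.552 kPa.
Below the base the soil is submerged, so the ½γBN_γ term uses γ' = 22.7 − 9.81 = 12.89 kN/m³.
Cohesion term c·N_c·s_c = 11 × 22.3 × 1.12 = 274.74 kPa; surcharge term q·N_q = 48.552 × 11.9 = 577.77 kPa; self-weight term 0.5·γ·B·N_γ·s_γ = 0.5 × 12.89 × 2 × 8 × 0.88 = 90.746 kPa.
q_ult = 274.74 + 577.77 + 90.746 = 943.25 kPa.
q_all = 943.25 / 3 = 314.42 kPa.

q_all ≈ 314 kPa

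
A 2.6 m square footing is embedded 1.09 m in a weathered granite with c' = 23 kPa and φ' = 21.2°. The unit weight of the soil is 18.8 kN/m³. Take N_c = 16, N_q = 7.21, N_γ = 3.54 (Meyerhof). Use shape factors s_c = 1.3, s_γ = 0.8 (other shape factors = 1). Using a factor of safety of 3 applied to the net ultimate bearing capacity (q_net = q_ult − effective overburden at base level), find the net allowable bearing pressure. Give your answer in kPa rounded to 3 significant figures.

q_all(net) ≈ 225 kPa

q = γ·D_f = 18.8 × 1.09 = 20.492 kPa.
c·N_c·s_c = 23 × 16 × 1.3 = 478.4 kPa
q·N_q = 20.492 × 7.21 = 147.75 kPa
0.5·γ·B·N_γ·s_γ = 0.5 × 18.8 × 2.6 × 3.54 × 0.8 = 69.214 kPa
q_ult = 478.4 + 147.75 + 69.214 = 695.36 kPa.
Net ultimate: q_net = 695.36 − 20.492 = 674.87 kPa.
q_all(net) = 674.87 / 3 = 224.96 kPa.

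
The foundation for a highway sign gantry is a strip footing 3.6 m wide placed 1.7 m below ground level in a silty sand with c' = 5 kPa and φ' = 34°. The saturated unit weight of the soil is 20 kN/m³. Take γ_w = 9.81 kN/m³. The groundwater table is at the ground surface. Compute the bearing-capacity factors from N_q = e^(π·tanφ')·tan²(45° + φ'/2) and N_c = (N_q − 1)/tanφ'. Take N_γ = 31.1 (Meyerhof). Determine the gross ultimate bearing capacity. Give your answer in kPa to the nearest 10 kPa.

q_ult ≈ 1290 kPa

tan34° = 0.6745, so N_q = e^(π×0.6745)·tan²(62°) = 8.323 × 3.537 = 29.44.
N_c = (29.44 − 1)/tan34° = 42.16.
γ' = 20 − 9.81 = 10.19 kN/m³ (submerged throughout). q = 10.19 × 1.7 = 17.323 kPa; the same γ' applies in the ½γBN_γ term.
c·N_c = 5 × 42.164 = 210.82 kPa
q·N_q = 17.323 × 29.44 = 509.99 kPa
0.5·γ·B·N_γ = 0.5 × 10.19 × 3.6 × 31.1 = 570.44 kPa
q_ult = 210.82 + 509.99 + 570.44 = 1291.2 kPa.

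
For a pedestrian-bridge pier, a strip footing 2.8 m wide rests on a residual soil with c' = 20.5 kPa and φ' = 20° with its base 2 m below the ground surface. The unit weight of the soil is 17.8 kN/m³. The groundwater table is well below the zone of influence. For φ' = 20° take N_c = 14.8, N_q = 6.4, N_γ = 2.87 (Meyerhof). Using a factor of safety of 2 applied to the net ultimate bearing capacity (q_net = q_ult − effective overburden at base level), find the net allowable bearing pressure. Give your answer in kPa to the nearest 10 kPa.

Overburden at base level: q = 17.8 × 2 = 35.6 kPa.
Cohesion term c·N_c = 20.5 × 14.8 = 303.4 kPa; surcharge term q·N_q = 35.6 × 6.4 = 227.84 kPa; self-weight term 0.5·γ·B·N_γ = 0.5 × 17.8 × 2.8 × 2.87 = 71.52 kPa.
q_ult = 303.4 + 227.84 + 71.52 = 602.76 kPa.
Net ultimate: q_net = 602.76 − 35.6 = 567.16 kPa.
q_all(net) = 567.16 / 2 = 283.58 kPa.

q_all(net) ≈ 280 kPa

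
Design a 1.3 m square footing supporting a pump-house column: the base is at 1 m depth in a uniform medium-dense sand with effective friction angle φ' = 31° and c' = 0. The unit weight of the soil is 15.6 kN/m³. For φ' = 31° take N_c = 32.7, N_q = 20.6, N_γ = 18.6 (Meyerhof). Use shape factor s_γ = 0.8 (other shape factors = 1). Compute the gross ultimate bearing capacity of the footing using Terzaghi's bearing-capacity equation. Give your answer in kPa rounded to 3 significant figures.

q_ult ≈ 472 kPa

Effective surcharge at the founding depth q = γ·D_f = 15.6 × 1 = 15.6 kPa.
q_ult = q·N_q + 0.5·γ·B·N_γ·s_γ
     = 15.6 × 20.6 + 0.5 × 15.6 × 1.3 × 18.6 × 0.8
     = 321.36 + 150.88 = 472.24 kPa.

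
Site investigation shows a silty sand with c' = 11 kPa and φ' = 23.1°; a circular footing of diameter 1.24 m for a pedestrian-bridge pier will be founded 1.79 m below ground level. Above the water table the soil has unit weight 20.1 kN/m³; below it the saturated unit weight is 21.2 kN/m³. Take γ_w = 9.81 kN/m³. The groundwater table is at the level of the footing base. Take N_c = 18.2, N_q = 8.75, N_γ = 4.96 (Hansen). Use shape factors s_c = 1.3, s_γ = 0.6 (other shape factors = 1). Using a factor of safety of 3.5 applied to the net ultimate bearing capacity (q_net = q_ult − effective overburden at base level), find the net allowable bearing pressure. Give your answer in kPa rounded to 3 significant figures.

q_all(net) ≈ 160 kPa

q = γ·D_f = 20.1 × 1.79 = 35.979 kPa.
For the ½γBN_γ term take γ' = 21.2 − 9.81 = 11.39 kN/m³ (soil below base is submerged).
c·N_c·s_c = 11 × 18.2 × 1.3 = 260.26 kPa
q·N_q = 35.979 × 8.75 = 314.82 kPa
0.5·γ·B·N_γ·s_γ = 0.5 × 11.39 × 1.24 × 4.96 × 0.6 = 21.016 kPa
q_ult = 260.26 + 314.82 + 21.016 = 596.09 kPa.
Net ultimate: q_net = 596.09 − 35.979 = 560.11 kPa.
q_all(net) = 560.11 / 3.5 = 160.03 kPa.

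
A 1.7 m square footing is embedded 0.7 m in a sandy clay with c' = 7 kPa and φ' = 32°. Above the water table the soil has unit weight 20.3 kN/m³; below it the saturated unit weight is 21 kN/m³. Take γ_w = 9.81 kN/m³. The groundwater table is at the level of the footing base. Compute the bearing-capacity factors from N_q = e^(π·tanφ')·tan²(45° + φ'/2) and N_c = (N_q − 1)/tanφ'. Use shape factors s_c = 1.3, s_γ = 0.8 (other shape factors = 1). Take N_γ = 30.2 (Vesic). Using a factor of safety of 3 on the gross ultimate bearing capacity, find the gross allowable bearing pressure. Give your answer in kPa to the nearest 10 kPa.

N_q = e^(π·tan32°)·tan²(61°) = 23.18; N_c = (N_q − 1)/tanφ' = 35.49.
Effective surcharge at the founding depth q = γ·D_f = 20.3 × 0.7 = 14.21 kPa.
The water table coincides with the base, so in the self-weight term γ → γ' = 11.19 kN/m³.
q_ult = c·N_c·s_c + q·N_q + 0.5·γ·B·N_γ·s_γ
     = 7 × 35.49 × 1.3 + 14.21 × 23.177 + 0.5 × 11.19 × 1.7 × 30.2 × 0.8
     = 322.96 + 329.34 + 229.8 = 882.1 kPa.
q_all = 882.1 / 3 = 294.03 kPa.

q_all ≈ 290 kPa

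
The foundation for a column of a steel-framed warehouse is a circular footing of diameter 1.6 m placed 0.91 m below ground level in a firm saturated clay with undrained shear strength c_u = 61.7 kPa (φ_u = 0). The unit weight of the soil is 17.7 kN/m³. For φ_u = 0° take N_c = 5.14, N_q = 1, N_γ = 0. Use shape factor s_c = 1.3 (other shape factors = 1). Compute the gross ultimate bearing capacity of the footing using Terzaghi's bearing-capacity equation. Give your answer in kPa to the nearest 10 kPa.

Overburden at base level: q = 17.7 × 0.91 = 16.107 kPa.
Cohesion term c·N_c·s_c = 61.7 × 5.14 × 1.3 = 412.28 kPa; surcharge term q·N_q = 16.107 × 1 = 16.107 kPa.
q_ult = 412.28 + 16.107 = 428.39 kPa.

q_ult ≈ 430 kPa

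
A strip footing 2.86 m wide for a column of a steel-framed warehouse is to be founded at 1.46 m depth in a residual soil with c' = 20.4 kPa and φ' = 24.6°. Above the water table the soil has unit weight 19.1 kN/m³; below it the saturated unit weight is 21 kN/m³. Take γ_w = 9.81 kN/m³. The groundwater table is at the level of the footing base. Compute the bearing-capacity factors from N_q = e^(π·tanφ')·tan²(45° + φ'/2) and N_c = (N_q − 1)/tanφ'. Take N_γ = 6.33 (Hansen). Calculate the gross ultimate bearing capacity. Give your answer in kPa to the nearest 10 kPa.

q_ult ≈ 800 kPa

tan24.6° = 0.4578, so N_q = e^(π×0.4578)·tan²(57.3°) = 4.214 × 2.426 = 10.22.
N_c = (10.22 − 1)/tan24.6° = 20.15.
Effective surcharge at the founding depth q = γ·D_f = 19.1 × 1.46 = 27.886 kPa.
The water table coincides with the base, so in the self-weight term γ → γ' = 11.19 kN/m³.
q_ult = c·N_c + q·N_q + 0.5·γ·B·N_γ
     = 20.4 × 20.146 + 27.886 × 10.224 + 0.5 × 11.19 × 2.86 × 6.33
     = 410.98 + 285.1 + 101.29 = 797.37 kPa.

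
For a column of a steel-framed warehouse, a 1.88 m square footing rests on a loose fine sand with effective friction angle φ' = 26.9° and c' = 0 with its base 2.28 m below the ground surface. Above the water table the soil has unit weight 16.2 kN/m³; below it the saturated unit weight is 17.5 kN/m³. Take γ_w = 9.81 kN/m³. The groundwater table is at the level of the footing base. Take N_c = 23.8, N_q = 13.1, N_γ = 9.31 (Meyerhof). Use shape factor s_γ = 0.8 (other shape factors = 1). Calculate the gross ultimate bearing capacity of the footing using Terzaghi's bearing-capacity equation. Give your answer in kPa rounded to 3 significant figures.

q_ult ≈ 538 kPa

q = γ·D_f = 16.2 × 2.28 = 36.936 kPa.
For the ½γBN_γ term take γ' = 17.5 − 9.81 = 7.69 kN/m³ (soil below base is submerged).
q·N_q = 36.936 × 13.1 = 483.86 kPa
0.5·γ·B·N_γ·s_γ = 0.5 × 7.69 × 1.88 × 9.31 × 0.8 = 53.839 kPa
q_ult = 483.86 + 53.839 = 537.7 kPa.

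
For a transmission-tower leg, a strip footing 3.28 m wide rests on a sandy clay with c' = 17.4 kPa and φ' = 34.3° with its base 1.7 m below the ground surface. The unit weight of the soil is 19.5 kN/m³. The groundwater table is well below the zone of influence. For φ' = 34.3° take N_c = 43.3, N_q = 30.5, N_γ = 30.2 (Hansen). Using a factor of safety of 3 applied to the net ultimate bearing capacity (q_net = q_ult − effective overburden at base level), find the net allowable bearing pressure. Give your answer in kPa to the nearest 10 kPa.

q_all(net) ≈ 900 kPa

Effective surcharge at the founding depth q = γ·D_f = 19.5 × 1.7 = 33.15 kPa.
q_ult = c·N_c + q·N_q + 0.5·γ·B·N_γ
     = 17.4 × 43.3 + 33.15 × 30.5 + 0.5 × 19.5 × 3.28 × 30.2
     = 753.42 + 1011.1 + 965.8 = 2730.3 kPa.
Net ultimate: q_net = 2730.3 − 33.15 = 2697.1 kPa.
q_all(net) = 2697.1 / 3 = 899.05 kPa.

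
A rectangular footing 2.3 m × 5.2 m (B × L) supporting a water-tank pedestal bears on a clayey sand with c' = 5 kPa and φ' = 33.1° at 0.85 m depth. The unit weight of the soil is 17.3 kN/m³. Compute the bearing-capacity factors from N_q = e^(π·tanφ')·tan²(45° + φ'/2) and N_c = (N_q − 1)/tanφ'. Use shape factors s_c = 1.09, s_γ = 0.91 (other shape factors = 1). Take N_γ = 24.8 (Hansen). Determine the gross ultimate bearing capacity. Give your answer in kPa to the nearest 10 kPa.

q_ult ≈ 1050 kPa

tan33.1° = 0.6519, so N_q = e^(π×0.6519)·tan²(61.55°) = 7.752 × 3.406 = 26.41.
N_c = (26.41 − 1)/tan33.1° = 38.97.
q = γ·D_f = 17.3 × 0.85 = 14.705 kPa.
c·N_c·s_c = 5 × 38.973 × 1.09 = 212.4 kPa
q·N_q = 14.705 × 26.406 = 388.3 kPa
0.5·γ·B·N_γ·s_γ = 0.5 × 17.3 × 2.3 × 24.8 × 0.91 = 448.99 kPa
q_ult = 212.4 + 388.3 + 448.99 = 1049.7 kPa.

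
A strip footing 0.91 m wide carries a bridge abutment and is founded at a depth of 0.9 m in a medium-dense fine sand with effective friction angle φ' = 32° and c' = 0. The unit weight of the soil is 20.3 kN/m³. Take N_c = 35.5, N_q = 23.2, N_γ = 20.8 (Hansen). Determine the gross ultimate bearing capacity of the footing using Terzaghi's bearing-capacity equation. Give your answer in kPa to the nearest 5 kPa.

q_ult ≈ 615 kPa

Overburden at base level: q = 20.3 × 0.9 = 18.27 kPa.
Surcharge term q·N_q = 18.27 × 23.2 = 423.86 kPa; self-weight term 0.5·γ·B·N_γ = 0.5 × 20.3 × 0.91 × 20.8 = 192.12 kPa.
q_ult = 423.86 + 192.12 = 615.98 kPa.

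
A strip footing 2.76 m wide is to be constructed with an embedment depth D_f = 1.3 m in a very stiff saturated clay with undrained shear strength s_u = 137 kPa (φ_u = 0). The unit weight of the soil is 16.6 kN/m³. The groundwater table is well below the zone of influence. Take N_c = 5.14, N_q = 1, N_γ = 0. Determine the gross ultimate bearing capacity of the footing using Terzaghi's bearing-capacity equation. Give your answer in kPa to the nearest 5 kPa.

Overburden at base level: q = 16.6 × 1.3 = 21.58 kPa.
Cohesion term c·N_c = 137 × 5.14 = 704.18 kPa; surcharge term q·N_q = 21.58 × 1 = 21.58 kPa.
q_ult = 704.18 + 21.58 = 725.76 kPa.

q_ult ≈ 725 kPa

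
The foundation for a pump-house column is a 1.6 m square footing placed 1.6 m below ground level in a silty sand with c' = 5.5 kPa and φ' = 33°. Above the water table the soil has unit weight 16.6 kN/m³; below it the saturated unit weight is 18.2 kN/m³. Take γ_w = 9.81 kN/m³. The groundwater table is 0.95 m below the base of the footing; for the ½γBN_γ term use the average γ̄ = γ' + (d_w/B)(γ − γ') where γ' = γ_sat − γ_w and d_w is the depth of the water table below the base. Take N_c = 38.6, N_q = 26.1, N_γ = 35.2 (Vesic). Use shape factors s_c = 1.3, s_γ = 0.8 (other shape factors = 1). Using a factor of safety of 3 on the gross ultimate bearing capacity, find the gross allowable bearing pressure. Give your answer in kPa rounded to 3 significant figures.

q = γ·D_f = 16.6 × 1.6 = 26.56 kPa.
γ' = 8.39 kN/m³; averaging over the depth B below the base, γ̄ = γ' + (d_w/B)(γ − γ') = 13.265 kN/m³.
c·N_c·s_c = 5.5 × 38.6 × 1.3 = 275.99 kPa
q·N_q = 26.56 × 26.1 = 693.22 kPa
0.5·γ·B·N_γ·s_γ = 0.5 × 13.265 × 1.6 × 35.2 × 0.8 = 298.83 kPa
q_ult = 275.99 + 693.22 + 298.83 = 1268 kPa.
q_all = 1268 / 3 = 422.68 kPa.

q_all ≈ 423 kPa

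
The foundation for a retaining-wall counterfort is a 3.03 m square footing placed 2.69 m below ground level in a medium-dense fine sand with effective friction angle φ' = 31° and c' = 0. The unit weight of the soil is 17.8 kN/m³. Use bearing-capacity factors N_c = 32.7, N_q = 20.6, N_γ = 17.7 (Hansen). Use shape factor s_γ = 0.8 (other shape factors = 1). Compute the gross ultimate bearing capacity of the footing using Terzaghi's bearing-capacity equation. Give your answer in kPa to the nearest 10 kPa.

Effective surcharge at the founding depth q = γ·D_f = 17.8 × 2.69 = 47.882 kPa.
q_ult = q·N_q + 0.5·γ·B·N_γ·s_γ
     = 47.882 × 20.6 + 0.5 × 17.8 × 3.03 × 17.7 × 0.8
     = 986.37 + 381.85 = 1368.2 kPa.

q_ult ≈ 1370 kPa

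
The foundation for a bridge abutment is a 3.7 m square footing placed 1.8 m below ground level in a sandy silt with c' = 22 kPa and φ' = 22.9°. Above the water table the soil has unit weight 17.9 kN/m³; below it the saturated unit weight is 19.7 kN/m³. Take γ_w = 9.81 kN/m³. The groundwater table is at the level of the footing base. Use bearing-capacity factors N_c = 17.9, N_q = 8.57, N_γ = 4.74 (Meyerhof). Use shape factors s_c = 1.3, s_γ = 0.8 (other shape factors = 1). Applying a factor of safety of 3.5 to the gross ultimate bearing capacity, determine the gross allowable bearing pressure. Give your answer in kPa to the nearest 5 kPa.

q = γ·D_f = 17.9 × 1.8 = 32.22 kPa.
For the ½γBN_γ term take γ' = 19.7 − 9.81 = 9.89 kN/m³ (soil below base is submerged).
c·N_c·s_c = 22 × 17.9 × 1.3 = 511.94 kPa
q·N_q = 32.22 × 8.57 = 276.13 kPa
0.5·γ·B·N_γ·s_γ = 0.5 × 9.89 × 3.7 × 4.74 × 0.8 = 69.38 kPa
q_ult = 511.94 + 276.13 + 69.38 = 857.45 kPa.
q_all = q_ult / FS = 857.45 / 3.5 = 244.98 kPa.

q_all ≈ 245 kPa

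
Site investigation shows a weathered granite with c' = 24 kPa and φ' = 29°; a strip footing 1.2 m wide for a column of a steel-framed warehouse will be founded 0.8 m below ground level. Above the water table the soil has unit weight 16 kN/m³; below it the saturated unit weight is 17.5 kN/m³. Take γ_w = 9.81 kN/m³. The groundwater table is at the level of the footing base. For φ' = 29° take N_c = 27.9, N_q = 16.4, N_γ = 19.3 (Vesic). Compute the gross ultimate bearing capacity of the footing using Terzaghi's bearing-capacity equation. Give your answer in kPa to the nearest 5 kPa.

q_ult ≈ 970 kPa

q = γ·D_f = 16 × 0.8 = 12.8 kPa.
For the ½γBN_γ term take γ' = 17.5 − 9.81 = 7.69 kN/m³ (soil below base is submerged).
c·N_c = 24 × 27.9 = 669.6 kPa
q·N_q = 12.8 × 16.4 = 209.92 kPa
0.5·γ·B·N_γ = 0.5 × 7.69 × 1.2 × 19.3 = 89.05 kPa
q_ult = 669.6 + 209.92 + 89.05 = 968.57 kPa.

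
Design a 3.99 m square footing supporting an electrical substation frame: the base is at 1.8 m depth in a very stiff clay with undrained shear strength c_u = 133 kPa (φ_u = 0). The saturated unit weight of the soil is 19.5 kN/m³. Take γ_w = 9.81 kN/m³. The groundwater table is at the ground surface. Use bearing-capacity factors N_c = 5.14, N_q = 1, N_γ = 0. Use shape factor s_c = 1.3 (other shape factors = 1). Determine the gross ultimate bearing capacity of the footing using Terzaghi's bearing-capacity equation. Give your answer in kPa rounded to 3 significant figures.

q_ult ≈ 906 kPa

γ' = 19.5 − 9.81 = 9.69 kN/m³ (submerged throughout). q = 9.69 × 1.8 = 17.442 kPa.
c·N_c·s_c = 133 × 5.14 × 1.3 = 888.71 kPa
q·N_q = 17.442 × 1 = 17.442 kPa
q_ult = 888.71 + 17.442 = 906.15 kPa.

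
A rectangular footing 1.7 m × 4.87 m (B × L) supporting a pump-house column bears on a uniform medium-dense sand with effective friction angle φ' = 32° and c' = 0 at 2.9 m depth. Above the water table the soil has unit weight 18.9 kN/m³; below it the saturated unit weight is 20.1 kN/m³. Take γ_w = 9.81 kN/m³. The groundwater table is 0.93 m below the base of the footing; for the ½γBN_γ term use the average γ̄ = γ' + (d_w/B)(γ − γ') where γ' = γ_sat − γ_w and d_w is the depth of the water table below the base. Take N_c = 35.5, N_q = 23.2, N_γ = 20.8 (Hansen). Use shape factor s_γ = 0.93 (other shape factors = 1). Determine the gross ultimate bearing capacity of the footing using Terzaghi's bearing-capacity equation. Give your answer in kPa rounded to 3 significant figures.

q_ult ≈ 1520 kPa

Overburden at base level: q = 18.9 × 2.9 = 54.81 kPa.
The water table is 0.93 m below the base (< B = 1.7 m), so the ½γBN_γ term uses γ̄ = γ' + (d_w/B)(γ − γ') = 10.29 + (0.93/1.7)(18.9 − 10.29) = 15 kN/m³.
Surcharge term q·N_q = 54.81 × 23.2 = 1271.6 kPa; self-weight term 0.5·γ·B·N_γ·s_γ = 0.5 × 15 × 1.7 × 20.8 × 0.93 = 246.64 kPa.
q_ult = 1271.6 + 246.64 = 1518.2 kPa.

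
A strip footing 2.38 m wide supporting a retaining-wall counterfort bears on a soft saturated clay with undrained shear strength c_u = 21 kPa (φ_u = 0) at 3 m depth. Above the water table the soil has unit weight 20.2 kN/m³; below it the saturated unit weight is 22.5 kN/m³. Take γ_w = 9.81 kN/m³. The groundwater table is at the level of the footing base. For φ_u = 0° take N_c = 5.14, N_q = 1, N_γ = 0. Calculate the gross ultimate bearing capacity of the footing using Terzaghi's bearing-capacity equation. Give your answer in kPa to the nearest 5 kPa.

q_ult ≈ 170 kPa

Overburden at base level: q = 20.2 × 3 = 60.6 kPa.
Cohesion term c·N_c = 21 × 5.14 = 107.94 kPa; surcharge term q·N_q = 60.6 × 1 = 60.6 kPa.
q_ult = 107.94 + 60.6 = 168.54 kPa.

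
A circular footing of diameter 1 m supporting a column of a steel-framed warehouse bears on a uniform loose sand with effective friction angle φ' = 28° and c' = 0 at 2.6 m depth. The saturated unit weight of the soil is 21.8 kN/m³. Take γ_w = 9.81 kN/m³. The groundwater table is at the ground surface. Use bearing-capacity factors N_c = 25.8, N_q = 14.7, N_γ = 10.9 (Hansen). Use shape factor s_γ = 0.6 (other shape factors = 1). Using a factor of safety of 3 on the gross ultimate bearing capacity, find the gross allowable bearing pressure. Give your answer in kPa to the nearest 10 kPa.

q_all ≈ 170 kPa

With the water table at the surface the whole profile is submerged: γ' = 21.8 − 9.81 = 11.99 kN/m³, so q = γ'·D_f = 31.174 kPa; the same γ' applies in the ½γBN_γ term.
q_ult = q·N_q + 0.5·γ·B·N_γ·s_γ
     = 31.174 × 14.7 + 0.5 × 11.99 × 1 × 10.9 × 0.6
     = 458.26 + 39.207 = 497.47 kPa.
q_all = 497.47 / 3 = 165.82 kPa.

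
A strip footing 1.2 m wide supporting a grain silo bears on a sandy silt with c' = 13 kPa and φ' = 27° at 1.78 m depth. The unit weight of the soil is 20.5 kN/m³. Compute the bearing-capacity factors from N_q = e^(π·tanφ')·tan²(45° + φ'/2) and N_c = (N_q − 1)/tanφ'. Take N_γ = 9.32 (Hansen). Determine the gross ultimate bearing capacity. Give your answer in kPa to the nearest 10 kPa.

tan27° = 0.5095, so N_q = e^(π×0.5095)·tan²(58.5°) = 4.957 × 2.663 = 13.2.
N_c = (13.2 − 1)/tan27° = 23.94.
q = γ·D_f = 20.5 × 1.78 = 36.49 kPa.
c·N_c = 13 × 23.942 = 311.25 kPa
q·N_q = 36.49 × 13.199 = 481.64 kPa
0.5·γ·B·N_γ = 0.5 × 20.5 × 1.2 × 9.32 = 114.64 kPa
q_ult = 311.25 + 481.64 + 114.64 = 907.52 kPa.

q_ult ≈ 910 kPa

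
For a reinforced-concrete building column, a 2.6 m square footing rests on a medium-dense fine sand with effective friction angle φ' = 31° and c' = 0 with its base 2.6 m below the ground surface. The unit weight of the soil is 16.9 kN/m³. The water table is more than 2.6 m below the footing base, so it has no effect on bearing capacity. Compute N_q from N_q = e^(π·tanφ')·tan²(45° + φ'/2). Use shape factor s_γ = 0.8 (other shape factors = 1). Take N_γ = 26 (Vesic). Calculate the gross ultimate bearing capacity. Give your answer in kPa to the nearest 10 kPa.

q_ult ≈ 1360 kPa

tan31° = 0.6009, so N_q = e^(π×0.6009)·tan²(60.5°) = 6.604 × 3.124 = 20.63.
Effective surcharge at the founding depth q = γ·D_f = 16.9 × 2.6 = 43.94 kPa.
q_ult = q·N_q + 0.5·γ·B·N_γ·s_γ
     = 43.94 × 20.631 + 0.5 × 16.9 × 2.6 × 26 × 0.8
     = 906.52 + 456.98 = 1363.5 kPa.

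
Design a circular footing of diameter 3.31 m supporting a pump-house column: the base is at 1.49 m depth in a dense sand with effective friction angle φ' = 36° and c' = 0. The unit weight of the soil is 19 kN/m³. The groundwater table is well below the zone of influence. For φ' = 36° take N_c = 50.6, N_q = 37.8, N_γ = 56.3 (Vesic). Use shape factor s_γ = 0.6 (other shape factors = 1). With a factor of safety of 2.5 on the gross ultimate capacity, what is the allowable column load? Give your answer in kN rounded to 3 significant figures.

Effective surcharge at the founding depth q = γ·D_f = 19 × 1.49 = 28.31 kPa.
q_ult = q·N_q + 0.5·γ·B·N_γ·s_γ
     = 28.31 × 37.8 + 0.5 × 19 × 3.31 × 56.3 × 0.6
     = 1070.1 + 1062.2 = 2132.3 kPa.
Gross allowable pressure q_all = 2132.3 / 2.5 = 852.93 kPa.
Footing area = 8.6049 m², so allowable column load = 852.93 × 8.6049 = 7339.4 kN.

P_all ≈ 7340 kN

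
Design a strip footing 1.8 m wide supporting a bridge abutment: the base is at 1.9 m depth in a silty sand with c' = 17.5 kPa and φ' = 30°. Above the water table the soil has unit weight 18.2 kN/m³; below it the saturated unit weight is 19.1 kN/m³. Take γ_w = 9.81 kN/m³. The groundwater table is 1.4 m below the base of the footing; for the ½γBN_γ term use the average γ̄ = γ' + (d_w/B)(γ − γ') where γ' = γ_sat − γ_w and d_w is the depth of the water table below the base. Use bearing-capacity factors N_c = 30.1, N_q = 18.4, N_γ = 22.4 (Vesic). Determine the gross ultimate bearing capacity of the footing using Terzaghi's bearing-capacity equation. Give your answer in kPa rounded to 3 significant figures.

q_ult ≈ 1490 kPa

q = γ·D_f = 18.2 × 1.9 = 34.58 kPa.
γ' = 9.29 kN/m³; averaging over the depth B below the base, γ̄ = γ' + (d_w/B)(γ − γ') = 16.22 kN/m³.
c·N_c = 17.5 × 30.1 = 526.75 kPa
q·N_q = 34.58 × 18.4 = 636.27 kPa
0.5·γ·B·N_γ = 0.5 × 16.22 × 1.8 × 22.4 = 327 kPa
q_ult = 526.75 + 636.27 + 327 = 1490 kPa.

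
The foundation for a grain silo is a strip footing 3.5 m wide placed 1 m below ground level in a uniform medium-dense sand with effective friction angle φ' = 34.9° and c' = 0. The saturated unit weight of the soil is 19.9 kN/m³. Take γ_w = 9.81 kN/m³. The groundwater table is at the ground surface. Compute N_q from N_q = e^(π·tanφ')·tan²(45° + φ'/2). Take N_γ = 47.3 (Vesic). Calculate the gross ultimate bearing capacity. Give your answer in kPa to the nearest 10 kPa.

q_ult ≈ 1170 kPa

tan34.9° = 0.6976, so N_q = e^(π×0.6976)·tan²(62.45°) = 8.95 × 3.674 = 32.89.
Water table at ground surface, so effective unit weight γ' = 19.9 − 9.81 = 10.09 kN/m³ is used throughout; overburden q = 10.09 × 1 = 10.09 kPa; the same γ' applies in the ½γBN_γ term.
Surcharge term q·N_q = 10.09 × 32.885 = 331.81 kPa; self-weight term 0.5·γ·B·N_γ = 0.5 × 10.09 × 3.5 × 47.3 = 835.2 kPa.
q_ult = 331.81 + 835.2 = 1167 kPa.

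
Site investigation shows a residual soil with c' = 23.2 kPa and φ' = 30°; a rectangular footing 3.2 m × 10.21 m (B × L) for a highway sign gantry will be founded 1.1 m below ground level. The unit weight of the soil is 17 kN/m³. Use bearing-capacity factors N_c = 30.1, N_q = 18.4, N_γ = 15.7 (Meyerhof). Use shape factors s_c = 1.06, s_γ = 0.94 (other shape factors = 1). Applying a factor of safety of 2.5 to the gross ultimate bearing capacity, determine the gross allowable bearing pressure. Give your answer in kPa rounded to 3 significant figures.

q = γ·D_f = 17 × 1.1 = 18.7 kPa.
c·N_c·s_c = 23.2 × 30.1 × 1.06 = 740.22 kPa
q·N_q = 18.7 × 18.4 = 344.08 kPa
0.5·γ·B·N_γ·s_γ = 0.5 × 17 × 3.2 × 15.7 × 0.94 = 401.42 kPa
q_ult = 740.22 + 344.08 + 401.42 = 1485.7 kPa.
q_all = q_ult / FS = 1485.7 / 2.5 = 594.29 kPa.

q_all ≈ 594 kPa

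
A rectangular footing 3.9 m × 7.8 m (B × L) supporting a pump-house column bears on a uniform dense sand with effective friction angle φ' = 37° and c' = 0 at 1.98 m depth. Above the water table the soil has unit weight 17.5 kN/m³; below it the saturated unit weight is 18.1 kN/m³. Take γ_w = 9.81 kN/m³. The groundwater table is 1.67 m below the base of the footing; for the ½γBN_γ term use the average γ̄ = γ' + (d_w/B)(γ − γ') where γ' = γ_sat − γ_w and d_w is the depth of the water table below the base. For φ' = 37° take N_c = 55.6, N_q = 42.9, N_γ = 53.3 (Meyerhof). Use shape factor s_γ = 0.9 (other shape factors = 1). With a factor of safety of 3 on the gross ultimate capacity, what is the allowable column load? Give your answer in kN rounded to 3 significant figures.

Effective surcharge at the founding depth q = γ·D_f = 17.5 × 1.98 = 34.65 kPa.
With d_w = 1.67 m < B, γ̄ = 8.29 + (1.67/3.9) × (17.5 − 8.29) = 12.234 kN/m³.
q_ult = q·N_q + 0.5·γ·B·N_γ·s_γ
     = 34.65 × 42.9 + 0.5 × 12.234 × 3.9 × 53.3 × 0.9
     = 1486.5 + 1144.4 = 2630.9 kPa.
Gross allowable pressure q_all = 2630.9 / 3 = 876.95 kPa.
Footing area = 30.42 m², so allowable column load = 876.95 × 30.42 = 26677 kN.

P_all ≈ 26700 kN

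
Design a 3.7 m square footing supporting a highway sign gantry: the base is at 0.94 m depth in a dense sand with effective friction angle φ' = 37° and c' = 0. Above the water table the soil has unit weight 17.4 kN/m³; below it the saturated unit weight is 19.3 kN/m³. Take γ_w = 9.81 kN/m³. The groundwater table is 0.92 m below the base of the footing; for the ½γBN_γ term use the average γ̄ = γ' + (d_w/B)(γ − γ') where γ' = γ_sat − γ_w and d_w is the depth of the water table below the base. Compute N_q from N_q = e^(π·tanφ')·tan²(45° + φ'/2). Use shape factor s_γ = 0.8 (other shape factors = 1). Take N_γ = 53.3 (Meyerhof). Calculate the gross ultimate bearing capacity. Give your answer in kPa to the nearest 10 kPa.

q_ult ≈ 1610 kPa

tan37° = 0.7536, so N_q = e^(π×0.7536)·tan²(63.5°) = 10.669 × 4.023 = 42.92.
q = γ·D_f = 17.4 × 0.94 = 16.356 kPa.
γ' = 9.49 kN/m³; averaging over the depth B below the base, γ̄ = γ' + (d_w/B)(γ − γ') = 11.457 kN/m³.
q·N_q = 16.356 × 42.92 = 702 kPa
0.5·γ·B·N_γ·s_γ = 0.5 × 11.457 × 3.7 × 53.3 × 0.8 = 903.76 kPa
q_ult = 702 + 903.76 = 1605.8 kPa.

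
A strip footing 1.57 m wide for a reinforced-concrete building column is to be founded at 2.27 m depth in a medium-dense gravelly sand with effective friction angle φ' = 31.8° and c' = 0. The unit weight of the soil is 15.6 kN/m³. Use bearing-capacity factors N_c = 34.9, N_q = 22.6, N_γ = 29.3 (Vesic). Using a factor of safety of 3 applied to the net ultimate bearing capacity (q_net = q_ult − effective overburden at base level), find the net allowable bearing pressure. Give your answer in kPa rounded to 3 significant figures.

Overburden at base level: q = 15.6 × 2.27 = 35.412 kPa.
Surcharge term q·N_q = 35.412 × 22.6 = 800.31 kPa; self-weight term 0.5·γ·B·N_γ = 0.5 × 15.6 × 1.57 × 29.3 = 358.81 kPa.
q_ult = 800.31 + 358.81 = 1159.1 kPa.
Net ultimate: q_net = 1159.1 − 35.412 = 1123.7 kPa.
q_all(net) = 1123.7 / 3 = 374.57 kPa.

q_all(net) ≈ 375 kPa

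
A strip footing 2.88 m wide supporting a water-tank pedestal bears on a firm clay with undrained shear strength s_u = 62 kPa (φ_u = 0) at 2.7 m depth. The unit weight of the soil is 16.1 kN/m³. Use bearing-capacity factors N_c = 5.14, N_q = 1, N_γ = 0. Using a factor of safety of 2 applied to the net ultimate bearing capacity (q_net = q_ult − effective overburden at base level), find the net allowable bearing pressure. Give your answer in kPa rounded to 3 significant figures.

q = γ·D_f = 16.1 × 2.7 = 43.47 kPa.
c·N_c = 62 × 5.14 = 318.68 kPa
q·N_q = 43.47 × 1 = 43.47 kPa
q_ult = 318.68 + 43.47 = 362.15 kPa.
Net ultimate: q_net = 362.15 − 43.47 = 318.68 kPa.
q_all(net) = 318.68 / 2 = 159.34 kPa.

q_all(net) ≈ 159 kPa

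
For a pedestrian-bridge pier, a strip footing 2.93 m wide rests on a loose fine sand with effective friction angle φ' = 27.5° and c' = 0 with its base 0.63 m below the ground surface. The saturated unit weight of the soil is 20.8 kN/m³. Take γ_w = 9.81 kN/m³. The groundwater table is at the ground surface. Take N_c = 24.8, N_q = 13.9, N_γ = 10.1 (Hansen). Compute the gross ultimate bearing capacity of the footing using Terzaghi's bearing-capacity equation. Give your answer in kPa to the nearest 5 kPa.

γ' = 20.8 − 9.81 = 10.99 kN/m³ (submerged throughout). q = 10.99 × 0.63 = 6.9237 kPa; the same γ' applies in the ½γBN_γ term.
q·N_q = 6.9237 × 13.9 = 96.239 kPa
0.5·γ·B·N_γ = 0.5 × 10.99 × 2.93 × 10.1 = 162.61 kPa
q_ult = 96.239 + 162.61 = 258.85 kPa.

q_ult ≈ 260 kPa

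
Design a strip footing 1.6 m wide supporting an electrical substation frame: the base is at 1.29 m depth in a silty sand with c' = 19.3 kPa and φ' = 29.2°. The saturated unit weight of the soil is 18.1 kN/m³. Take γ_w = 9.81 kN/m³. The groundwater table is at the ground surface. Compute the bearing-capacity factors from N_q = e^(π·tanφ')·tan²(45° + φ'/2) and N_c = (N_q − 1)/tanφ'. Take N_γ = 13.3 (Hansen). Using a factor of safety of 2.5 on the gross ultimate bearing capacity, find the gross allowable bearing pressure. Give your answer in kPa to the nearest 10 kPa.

q_all ≈ 330 kPa

N_q = e^(π·tan29.2°)·tan²(59.6°) = 16.82; N_c = (N_q − 1)/tanφ' = 28.3.
With the water table at the surface the whole profile is submerged: γ' = 18.1 − 9.81 = 8.29 kN/m³, so q = γ'·D_f = 10.694 kPa; the same γ' applies in the ½γBN_γ term.
q_ult = c·N_c + q·N_q + 0.5·γ·B·N_γ
     = 19.3 × 28.298 + 10.694 × 16.815 + 0.5 × 8.29 × 1.6 × 13.3
     = 546.14 + 179.82 + 88.206 = 814.17 kPa.
q_all = 814.17 / 2.5 = 325.67 kPa.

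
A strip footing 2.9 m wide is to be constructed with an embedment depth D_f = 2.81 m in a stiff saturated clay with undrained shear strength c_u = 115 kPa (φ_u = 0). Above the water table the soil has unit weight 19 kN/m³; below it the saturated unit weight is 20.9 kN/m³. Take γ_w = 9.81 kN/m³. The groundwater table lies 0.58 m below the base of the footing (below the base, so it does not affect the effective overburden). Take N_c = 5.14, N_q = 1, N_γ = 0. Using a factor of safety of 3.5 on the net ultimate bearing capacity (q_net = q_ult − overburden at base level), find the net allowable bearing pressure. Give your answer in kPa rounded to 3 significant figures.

Effective surcharge at the founding depth q = γ·D_f = 19 × 2.81 = 53.39 kPa.
q_ult = c·N_c + q·N_q
     = 115 × 5.14 + 53.39 × 1
     = 591.1 + 53.39 = 644.49 kPa.
q_net = 644.49 − 53.39 = 591.1 kPa.
q_all(net) = 591.1 / 3.5 = 168.89 kPa.

q_all(net) ≈ 169 kPa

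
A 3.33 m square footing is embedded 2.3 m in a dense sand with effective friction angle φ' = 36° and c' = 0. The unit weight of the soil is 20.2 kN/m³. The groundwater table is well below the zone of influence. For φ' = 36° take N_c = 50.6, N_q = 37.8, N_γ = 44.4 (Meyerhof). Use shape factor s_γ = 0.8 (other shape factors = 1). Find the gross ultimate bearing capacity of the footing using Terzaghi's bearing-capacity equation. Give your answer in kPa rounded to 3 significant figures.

q = γ·D_f = 20.2 × 2.3 = 46.46 kPa.
q·N_q = 46.46 × 37.8 = 1756.2 kPa
0.5·γ·B·N_γ·s_γ = 0.5 × 20.2 × 3.33 × 44.4 × 0.8 = 1194.6 kPa
q_ult = 1756.2 + 1194.6 = 2950.8 kPa.

q_ult ≈ 2950 kPa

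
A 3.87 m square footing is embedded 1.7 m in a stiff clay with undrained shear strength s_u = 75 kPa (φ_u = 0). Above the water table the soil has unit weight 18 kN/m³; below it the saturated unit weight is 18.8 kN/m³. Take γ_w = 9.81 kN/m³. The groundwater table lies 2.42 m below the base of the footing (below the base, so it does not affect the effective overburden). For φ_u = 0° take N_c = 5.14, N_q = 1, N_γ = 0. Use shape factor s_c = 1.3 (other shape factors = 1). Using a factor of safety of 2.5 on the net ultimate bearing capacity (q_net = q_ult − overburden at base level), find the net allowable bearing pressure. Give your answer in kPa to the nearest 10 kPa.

Effective surcharge at the founding depth q = γ·D_f = 18 × 1.7 = 30.6 kPa.
q_ult = c·N_c·s_c + q·N_q
     = 75 × 5.14 × 1.3 + 30.6 × 1
     = 501.15 + 30.6 = 531.75 kPa.
q_net = 531.75 − 30.6 = 501.15 kPa.
q_all(net) = 501.15 / 2.5 = 200.46 kPa.

q_all(net) ≈ 200 kPa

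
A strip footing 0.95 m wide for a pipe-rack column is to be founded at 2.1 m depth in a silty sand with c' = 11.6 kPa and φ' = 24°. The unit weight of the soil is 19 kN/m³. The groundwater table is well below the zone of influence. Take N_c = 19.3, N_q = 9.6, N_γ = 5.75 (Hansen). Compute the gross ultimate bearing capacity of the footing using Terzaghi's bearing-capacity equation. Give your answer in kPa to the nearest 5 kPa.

q_ult ≈ 660 kPa

q = γ·D_f = 19 × 2.1 = 39.9 kPa.
c·N_c = 11.6 × 19.3 = 223.88 kPa
q·N_q = 39.9 × 9.6 = 383.04 kPa
0.5·γ·B·N_γ = 0.5 × 19 × 0.95 × 5.75 = 51.894 kPa
q_ult = 223.88 + 383.04 + 51.894 = 658.81 kPa.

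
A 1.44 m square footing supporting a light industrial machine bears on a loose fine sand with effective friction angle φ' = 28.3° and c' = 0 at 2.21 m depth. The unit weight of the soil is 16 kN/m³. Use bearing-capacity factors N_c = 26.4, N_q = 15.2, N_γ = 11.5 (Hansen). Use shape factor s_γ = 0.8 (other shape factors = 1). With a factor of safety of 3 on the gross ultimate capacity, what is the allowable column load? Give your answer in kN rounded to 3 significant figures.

P_all ≈ 445 kN

Effective surcharge at the founding depth q = γ·D_f = 16 × 2.21 = 35.36 kPa.
q_ult = q·N_q + 0.5·γ·B·N_γ·s_γ
     = 35.36 × 15.2 + 0.5 × 16 × 1.44 × 11.5 × 0.8
     = 537.47 + 105.98 = 643.46 kPa.
Gross allowable pressure q_all = 643.46 / 3 = 214.49 kPa.
Footing area = 2.0736 m², so allowable column load = 214.49 × 2.0736 = 444.76 kN.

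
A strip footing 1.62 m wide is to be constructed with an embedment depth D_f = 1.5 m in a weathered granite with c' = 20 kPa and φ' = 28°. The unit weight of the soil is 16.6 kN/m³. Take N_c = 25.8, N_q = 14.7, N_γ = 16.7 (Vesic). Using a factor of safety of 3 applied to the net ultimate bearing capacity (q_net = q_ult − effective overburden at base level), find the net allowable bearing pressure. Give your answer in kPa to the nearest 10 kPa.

q = γ·D_f = 16.6 × 1.5 = 24.9 kPa.
c·N_c = 20 × 25.8 = 516 kPa
q·N_q = 24.9 × 14.7 = 366.03 kPa
0.5·γ·B·N_γ = 0.5 × 16.6 × 1.62 × 16.7 = 224.55 kPa
q_ult = 516 + 366.03 + 224.55 = 1106.6 kPa.
Net ultimate: q_net = 1106.6 − 24.9 = 1081.7 kPa.
q_all(net) = 1081.7 / 3 = 360.56 kPa.

q_all(net) ≈ 360 kPa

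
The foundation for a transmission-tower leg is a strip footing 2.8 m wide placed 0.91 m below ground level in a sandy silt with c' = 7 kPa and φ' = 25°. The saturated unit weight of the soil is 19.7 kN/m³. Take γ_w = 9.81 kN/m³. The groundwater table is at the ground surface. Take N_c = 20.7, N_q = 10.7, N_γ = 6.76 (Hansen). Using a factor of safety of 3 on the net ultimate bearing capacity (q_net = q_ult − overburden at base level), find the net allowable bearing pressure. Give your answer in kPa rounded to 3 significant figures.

q_all(net) ≈ 109 kPa

Water table at ground surface, so effective unit weight γ' = 19.7 − 9.81 = 9.89 kN/m³ is used throughout; overburden q = 9.89 × 0.91 = 8.9999 kPa; the same γ' applies in the ½γBN_γ term.
Cohesion term c·N_c = 7 × 20.7 = 144.9 kPa; surcharge term q·N_q = 8.9999 × 10.7 = 96.299 kPa; self-weight term 0.5·γ·B·N_γ = 0.5 × 9.89 × 2.8 × 6.76 = 93.599 kPa.
q_ult = 144.9 + 96.299 + 93.599 = 334.8 kPa.
q_net = 334.8 − 8.9999 = 325.8 kPa.
q_all(net) = 325.8 / 3 = 108.6 kPa.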